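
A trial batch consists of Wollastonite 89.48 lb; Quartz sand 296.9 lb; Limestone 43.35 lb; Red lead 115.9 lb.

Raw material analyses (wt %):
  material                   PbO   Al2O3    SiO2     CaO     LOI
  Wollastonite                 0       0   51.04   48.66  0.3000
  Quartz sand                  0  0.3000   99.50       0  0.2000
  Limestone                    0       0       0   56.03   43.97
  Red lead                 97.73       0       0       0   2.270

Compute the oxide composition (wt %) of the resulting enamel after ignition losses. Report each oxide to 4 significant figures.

Glass mass = 523.1 lb (batch 545.6 − LOI 22.55).
Composition: PbO 21.65%, Al2O3 0.1703%, SiO2 65.21%, CaO 12.97%

Working values are printed (rounded to four significant digits) as written; each numeric step carries exact precision at all times; each reported figure takes just one rounding — the derived quantities, which include net glass mass, LOI, the four compositions, the totals, yield, are carried in exact precision, precisely as stated by problem or answer, from the weighed amounts for 523.1 lb of glass.
Per-oxide mass from batch:
  PbO: 115.9·0.9773 = 113.3 lb
  Al2O3: 296.9·0.003000 = 0.8907 lb
  SiO2: 89.48·0.5104 + 296.9·0.9950 = 341.1 lb
  CaO: 89.48·0.4866 + 43.35·0.5603 = 67.83 lb
LOI: 89.48·0.003000 + 296.9·0.002000 + 43.35·0.4397 + 115.9·0.02270 = 22.55 lb
Net of LOI, the glass mass = 545.6 − 22.55 = 523.1 lb (matching Σ of the oxides)
percent share: oxide ÷ glass, ×100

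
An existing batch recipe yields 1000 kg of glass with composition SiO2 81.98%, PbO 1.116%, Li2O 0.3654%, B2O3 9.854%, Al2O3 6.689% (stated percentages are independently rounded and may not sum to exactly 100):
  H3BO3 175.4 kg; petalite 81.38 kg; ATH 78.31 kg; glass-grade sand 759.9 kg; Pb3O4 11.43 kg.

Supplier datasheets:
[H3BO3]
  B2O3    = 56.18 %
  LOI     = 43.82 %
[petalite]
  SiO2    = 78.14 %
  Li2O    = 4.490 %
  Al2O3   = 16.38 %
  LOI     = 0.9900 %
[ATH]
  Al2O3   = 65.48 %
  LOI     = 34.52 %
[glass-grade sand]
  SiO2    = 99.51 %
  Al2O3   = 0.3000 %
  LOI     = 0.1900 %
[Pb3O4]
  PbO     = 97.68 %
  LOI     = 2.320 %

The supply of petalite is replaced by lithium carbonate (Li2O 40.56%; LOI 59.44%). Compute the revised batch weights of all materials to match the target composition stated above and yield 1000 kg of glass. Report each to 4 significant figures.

Exact precision is kept at every stage — intermediates appear, with 4-significant-figure rounding, within the worked lines; every reported number is rounded exactly once; the derived quantities are rebuilt in full precision (ignition loss, totals, yield, glass mass, the five compositions) from the weighed amounts per 1000 kg of glass, as given in problem or answer.
The oxide mass targets at 1000 kg glass:
  SiO2: 81.98% × 1000 = 819.8 kg
  PbO: 1.116% × 1000 = 11.16 kg
  Li2O: 0.3654% × 1000 = 3.654 kg
  B2O3: 9.854% × 1000 = 98.54 kg
  Al2O3: 6.689% × 1000 = 66.89 kg
Per-oxide balance check working from each reported weight, versus the basis set out (summed amounts equal target values exact up to rounding of places):
  SiO2: 823.8·0.9951 = 819.8 kg (target 819.8 kg)
  PbO: 11.43·0.9768 = 11.16 kg (target 11.16 kg)
  Li2O: 9.009·0.4056 = 3.654 kg (target 3.654 kg)
  B2O3: 175.4·0.5618 = 98.54 kg (target 98.54 kg)
  Al2O3: 98.38·0.6548 + 823.8·0.003000 = 66.89 kg (target 66.89 kg)
Glass-mass sanity pass: batch Σ − ignition loss = 1000 kg (the Σ of target masses is 1000 kg; stated basis 1000 kg — gaps are rounding artifacts).
Whole-batch sum: Σ batch = 1118 kg; loss to ignition Σ batch·LOI = 118.0 kg; yield: glass divided by total = 89.45%.

Revised batch per 1000 kg glass:
  H3BO3: 175.4 kg
  lithium carbonate: 9.009 kg
  ATH: 98.38 kg
  glass-grade sand: 823.8 kg
  Pb3O4: 11.43 kg
Total batch = 1118 kg; LOI loss = 118.0 kg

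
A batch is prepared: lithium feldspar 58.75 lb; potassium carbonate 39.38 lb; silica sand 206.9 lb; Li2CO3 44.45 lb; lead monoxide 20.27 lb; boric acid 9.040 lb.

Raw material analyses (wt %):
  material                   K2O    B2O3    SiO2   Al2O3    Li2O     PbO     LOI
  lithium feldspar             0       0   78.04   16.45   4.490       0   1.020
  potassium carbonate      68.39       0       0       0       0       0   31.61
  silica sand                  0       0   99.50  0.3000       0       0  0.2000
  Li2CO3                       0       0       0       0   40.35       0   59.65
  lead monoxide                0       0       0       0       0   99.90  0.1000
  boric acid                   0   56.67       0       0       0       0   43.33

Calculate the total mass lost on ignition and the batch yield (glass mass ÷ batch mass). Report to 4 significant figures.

LOI loss = 43.91 lb; glass = 334.9 lb; yield = 88.41%

The working math runs at full float precision at every stage — rounding to 4 significant digits governs each in-between result as printed. Every reported result takes just one rounding; derived quantities (totals, yield, the six compositions, glass mass, ignition loss) are rebuilt using the weight values at 334.9 lb of glass in full precision, exactly as shown in problem or answer.
Per-material ignition loss:
  lithium feldspar: 58.75 × 0.01020 = 0.5993 lb
  potassium carbonate: 39.38 × 0.3161 = 12.45 lb
  silica sand: 206.9 × 0.002000 = 0.4138 lb
  Li2CO3: 44.45 × 0.5965 = 26.51 lb
  lead monoxide: 20.27 × 0.001000 = 0.02027 lb
  boric acid: 9.040 × 0.4333 = 3.917 lb
Total LOI = 43.91 lb
Glass = batch − LOI = 378.8 − 43.91 = 334.9 lb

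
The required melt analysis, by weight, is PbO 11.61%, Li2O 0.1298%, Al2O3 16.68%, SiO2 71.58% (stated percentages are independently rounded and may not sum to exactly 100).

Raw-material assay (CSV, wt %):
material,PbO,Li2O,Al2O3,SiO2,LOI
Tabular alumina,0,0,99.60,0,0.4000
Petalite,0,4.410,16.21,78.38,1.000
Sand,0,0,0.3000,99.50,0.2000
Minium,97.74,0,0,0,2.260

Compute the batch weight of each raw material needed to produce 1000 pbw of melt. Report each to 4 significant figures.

Working values appear (rounded to 4 significant digits) on the page. The whole derivation holds full float precision at all times. Exactly one rounding is applied to each reported value. All derived quantities (totals, the yield, LOI, four oxide percentages, net glass mass) are rebuilt using the weight values per 1000 pbw of glass in full float precision exactly as shown in the question or the answer.
Target masses of each oxide per 1000 pbw melt:
  PbO: 11.61% × 1000 = 116.1 pbw
  Li2O: 0.1298% × 1000 = 1.298 pbw
  Al2O3: 16.68% × 1000 = 166.8 pbw
  SiO2: 71.58% × 1000 = 715.8 pbw
Mass-balance tally per oxide on the weights just shown, against the basis in use (oxide sums agree with the targets up to rounding of the answer):
  PbO: 118.8·0.9774 = 116.1 pbw (target 116.1 pbw)
  Li2O: 29.43·0.04410 = 1.298 pbw (target 1.298 pbw)
  Al2O3: 160.6·0.9960 + 29.43·0.1621 + 696.2·0.003000 = 166.8 pbw (target 166.8 pbw)
  SiO2: 29.43·0.7838 + 696.2·0.9950 = 715.8 pbw (target 715.8 pbw)
Glass-mass bookkeeping: batch total minus LOI = 1000 pbw (per-oxide target masses sum to 1000 pbw; basis as stated: 1000 pbw — gaps are rounding artifacts).
Summing the batch: Σ batch = 1005 pbw; the LOI term Σ batch·LOI equals 5.014 pbw; yield, glass over the total, = 99.50%.

Batch per 1000 pbw melt:
  Tabular alumina: 160.6 pbw
  Petalite: 29.43 pbw
  Sand: 696.2 pbw
  Minium: 118.8 pbw
Total batch = 1005 pbw; LOI loss = 5.014 pbw; yield = 99.50%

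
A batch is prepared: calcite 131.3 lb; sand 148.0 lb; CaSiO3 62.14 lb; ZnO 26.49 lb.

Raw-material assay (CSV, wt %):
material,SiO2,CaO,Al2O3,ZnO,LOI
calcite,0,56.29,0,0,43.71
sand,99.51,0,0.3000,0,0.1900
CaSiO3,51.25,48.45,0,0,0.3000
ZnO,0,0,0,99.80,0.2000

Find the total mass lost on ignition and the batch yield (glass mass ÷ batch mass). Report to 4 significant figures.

LOI loss = 57.91 lb; glass = 310.0 lb; yield = 84.26%

Full precision is carried throughout. Values along the way are shown (rounded to 4 significant figures) as written. A single rounding produces each reported result; the derived quantities (the yield, LOI, the totals, four oxide percentages, net glass mass) are recomputed starting from the weights on 310.0 lb of glass at full float precision as set out in either problem or answer.
Per-material ignition loss:
  calcite: 131.3 × 0.4371 = 57.39 lb
  sand: 148.0 × 0.001900 = 0.2812 lb
  CaSiO3: 62.14 × 0.003000 = 0.1864 lb
  ZnO: 26.49 × 0.002000 = 0.05298 lb
Total LOI = 57.91 lb
Glass = batch − LOI = 367.9 − 57.91 = 310.0 lb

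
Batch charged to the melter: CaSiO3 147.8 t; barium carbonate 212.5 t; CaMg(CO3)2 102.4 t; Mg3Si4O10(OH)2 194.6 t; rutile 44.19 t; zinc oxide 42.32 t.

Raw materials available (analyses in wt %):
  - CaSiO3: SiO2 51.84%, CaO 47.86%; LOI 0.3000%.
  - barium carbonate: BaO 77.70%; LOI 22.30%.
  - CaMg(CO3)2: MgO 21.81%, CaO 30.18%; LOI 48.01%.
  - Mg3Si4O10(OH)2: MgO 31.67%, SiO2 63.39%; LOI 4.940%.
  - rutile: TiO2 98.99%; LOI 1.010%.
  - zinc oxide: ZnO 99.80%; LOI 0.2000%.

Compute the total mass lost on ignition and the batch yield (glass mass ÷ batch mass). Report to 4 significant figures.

Exact precision is carried through every step — intermediates are shown rounded to 4 significant figures as written; every reported figure includes exactly one rounding — derived quantities, which include totals, six oxide percentages, yield, glass mass, LOI, are re-derived at full precision, as quoted within either problem or answer, from the weighed amounts for 636.7 t of glass.
LOI of each material in turn:
  CaSiO3: 147.8 × 0.003000 = 0.4434 t
  barium carbonate: 212.5 × 0.2230 = 47.39 t
  CaMg(CO3)2: 102.4 × 0.4801 = 49.16 t
  Mg3Si4O10(OH)2: 194.6 × 0.04940 = 9.613 t
  rutile: 44.19 × 0.01010 = 0.4463 t
  zinc oxide: 42.32 × 0.002000 = 0.08464 t
Total LOI = 107.1 t
Glass = batch − LOI = 743.8 − 107.1 = 636.7 t

LOI loss = 107.1 t; glass = 636.7 t; yield = 85.60%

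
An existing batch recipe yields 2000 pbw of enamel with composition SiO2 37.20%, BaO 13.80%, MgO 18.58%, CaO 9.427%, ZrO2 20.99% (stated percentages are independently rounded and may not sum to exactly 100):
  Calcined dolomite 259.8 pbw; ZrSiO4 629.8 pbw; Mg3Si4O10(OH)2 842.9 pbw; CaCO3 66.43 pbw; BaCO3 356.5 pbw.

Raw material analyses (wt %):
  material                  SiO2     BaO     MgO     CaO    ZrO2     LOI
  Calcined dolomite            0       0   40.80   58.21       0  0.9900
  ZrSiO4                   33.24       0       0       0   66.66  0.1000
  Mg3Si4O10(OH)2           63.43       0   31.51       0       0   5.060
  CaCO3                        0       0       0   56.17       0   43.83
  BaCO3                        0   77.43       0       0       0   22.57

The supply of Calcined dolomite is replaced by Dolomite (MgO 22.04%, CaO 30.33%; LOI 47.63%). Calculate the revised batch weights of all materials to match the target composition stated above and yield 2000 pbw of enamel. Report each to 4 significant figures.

Every computation keeps full precision through the solve — the intermediate values are shown, rounded to four significant figures, as written; each reported value is rounded only once. The derived quantities are computed in full float precision (totals, ignition loss, glass mass, five oxide percentages, yield) using the weight values on 2000 pbw of glass exactly as printed in the problem or the answer.
Target oxide masses per 2000 pbw enamel:
  SiO2: 37.20% × 2000 = 744.0 pbw
  BaO: 13.80% × 2000 = 276.0 pbw
  MgO: 18.58% × 2000 = 371.6 pbw
  CaO: 9.427% × 2000 = 188.5 pbw
  ZrO2: 20.99% × 2000 = 419.8 pbw
A balance pass over the oxides, applying the batch weights above, under the basis named above (every target is met by its sum up to rounding of the answer):
  SiO2: 629.8·0.3324 + 842.9·0.6343 = 744.0 pbw (target 744.0 pbw)
  BaO: 356.5·0.7743 = 276.0 pbw (target 276.0 pbw)
  MgO: 480.9·0.2204 + 842.9·0.3151 = 371.6 pbw (target 371.6 pbw)
  CaO: 480.9·0.3033 + 75.98·0.5617 = 188.5 pbw (target 188.5 pbw)
  ZrO2: 629.8·0.6666 = 419.8 pbw (target 419.8 pbw)
Glass-mass sanity pass: batch total minus LOI = 2000 pbw (summing oxide targets gives 2000 pbw; versus the stated basis of 2000 pbw — deltas are rounding alone).
Adding the batch up: Σ batch = 2386 pbw; Σ batch·LOI gives LOI loss = 386.1 pbw; as yield: glass ÷ batch → 83.82%.

Revised batch per 2000 pbw enamel:
  Dolomite: 480.9 pbw
  ZrSiO4: 629.8 pbw
  Mg3Si4O10(OH)2: 842.9 pbw
  CaCO3: 75.98 pbw
  BaCO3: 356.5 pbw
Total batch = 2386 pbw; LOI loss = 386.1 pbw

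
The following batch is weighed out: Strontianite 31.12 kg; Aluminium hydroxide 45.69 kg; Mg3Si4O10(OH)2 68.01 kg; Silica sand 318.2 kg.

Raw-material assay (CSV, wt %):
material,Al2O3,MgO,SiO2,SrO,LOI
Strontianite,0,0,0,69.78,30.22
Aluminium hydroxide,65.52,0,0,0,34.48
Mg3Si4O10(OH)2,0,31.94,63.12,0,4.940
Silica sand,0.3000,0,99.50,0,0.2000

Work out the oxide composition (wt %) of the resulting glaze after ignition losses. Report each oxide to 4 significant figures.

Full precision is kept at all times; in-progress results are displayed rounded off to 4 significant figures when written out; a single rounding completes every reported value. All derived quantities, including LOI, the four compositions, yield, glass mass, the totals, are computed starting from the weights per 433.9 kg of glass in full precision, as quoted within problem or answer.
Mass of each oxide from the mix:
  Al2O3: 45.69·0.6552 + 318.2·0.003000 = 30.89 kg
  MgO: 68.01·0.3194 = 21.72 kg
  SiO2: 68.01·0.6312 + 318.2·0.9950 = 359.5 kg
  SrO: 31.12·0.6978 = 21.72 kg
LOI: 31.12·0.3022 + 45.69·0.3448 + 68.01·0.04940 + 318.2·0.002000 = 29.15 kg
Resulting glass, batch − LOI: 463.0 − 29.15 = 433.9 kg (= the summed oxide contributions)
percent share: oxide ÷ glass, ×100

Glass mass = 433.9 kg (batch 463.0 − LOI 29.15).
Composition: Al2O3 7.120%, MgO 5.007%, SiO2 82.87%, SrO 5.005%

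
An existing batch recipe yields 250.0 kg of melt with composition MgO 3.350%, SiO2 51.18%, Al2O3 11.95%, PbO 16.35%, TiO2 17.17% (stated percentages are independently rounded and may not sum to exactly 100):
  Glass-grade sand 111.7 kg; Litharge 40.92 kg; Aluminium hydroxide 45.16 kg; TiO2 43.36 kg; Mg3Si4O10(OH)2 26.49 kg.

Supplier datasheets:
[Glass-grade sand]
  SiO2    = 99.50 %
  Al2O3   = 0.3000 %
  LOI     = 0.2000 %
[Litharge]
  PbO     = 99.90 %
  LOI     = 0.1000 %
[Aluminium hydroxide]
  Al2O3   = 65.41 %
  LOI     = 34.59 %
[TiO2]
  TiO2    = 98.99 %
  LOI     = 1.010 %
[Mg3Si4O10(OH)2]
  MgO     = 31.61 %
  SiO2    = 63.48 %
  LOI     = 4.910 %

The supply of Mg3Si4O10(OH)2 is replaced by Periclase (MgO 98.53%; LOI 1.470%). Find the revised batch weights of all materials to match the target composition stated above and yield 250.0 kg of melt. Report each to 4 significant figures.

All internal work keeps full float precision at every stage. Mid-chain values appear, rounded to 4 significant figures, on the page. Exactly one rounding lands on each reported value — derived quantities (net glass mass, the yield, totals, LOI, the five compositions) are rebuilt in full float precision from the weighed amounts at 250.0 kg of glass as quoted within the question or the answer.
Target oxide masses per 250.0 kg melt:
  MgO: 3.350% × 250.0 = 8.375 kg
  SiO2: 51.18% × 250.0 = 128.0 kg
  Al2O3: 11.95% × 250.0 = 29.88 kg
  PbO: 16.35% × 250.0 = 40.88 kg
  TiO2: 17.17% × 250.0 = 42.92 kg
Sums-versus-targets review on the weights just shown, on the stated basis (sum by sum, the targets are met up to rounding of the answer):
  MgO: 8.500·0.9853 = 8.375 kg (target 8.375 kg)
  SiO2: 128.6·0.9950 = 128.0 kg (target 128.0 kg)
  Al2O3: 128.6·0.003000 + 45.08·0.6541 = 29.87 kg (target 29.88 kg)
  PbO: 40.92·0.9990 = 40.88 kg (target 40.88 kg)
  TiO2: 43.36·0.9899 = 42.92 kg (target 42.92 kg)
Glass-mass sanity pass: Σ batch − LOI loss = 250.0 kg (the targets, summed, come to 250.0 kg; stated basis 250.0 kg — gaps are rounding artifacts).
Adding the batch up: Σ batch = 266.5 kg; LOI loss = Σ batch·LOI = 16.45 kg; yield, glass over the total, = 93.82%.

Revised batch per 250.0 kg melt:
  Glass-grade sand: 128.6 kg
  Litharge: 40.92 kg
  Aluminium hydroxide: 45.08 kg
  TiO2: 43.36 kg
  Periclase: 8.500 kg
Total batch = 266.5 kg; LOI loss = 16.45 kg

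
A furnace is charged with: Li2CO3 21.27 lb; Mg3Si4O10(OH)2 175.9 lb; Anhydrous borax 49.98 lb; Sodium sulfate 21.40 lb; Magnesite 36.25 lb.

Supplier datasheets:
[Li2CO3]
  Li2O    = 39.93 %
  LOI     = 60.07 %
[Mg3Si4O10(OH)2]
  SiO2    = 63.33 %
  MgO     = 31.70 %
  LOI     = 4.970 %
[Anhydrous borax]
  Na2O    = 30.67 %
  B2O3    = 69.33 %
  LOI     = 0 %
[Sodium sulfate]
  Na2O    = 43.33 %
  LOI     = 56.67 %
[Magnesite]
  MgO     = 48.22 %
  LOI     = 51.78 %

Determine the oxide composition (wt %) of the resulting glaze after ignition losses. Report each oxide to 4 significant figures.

Glass mass = 252.4 lb (batch 304.8 − LOI 52.42).
Composition: Na2O 9.748%, Li2O 3.365%, SiO2 44.14%, B2O3 13.73%, MgO 29.02%

Each numeric step carries full float precision from start to finish. The intermediate values are printed, with 4-significant-digit rounding, between the steps — a single rounding yields every reported figure — the derived quantities, including the yield, totals, five oxide percentages, LOI, net glass mass, are re-derived from the batch weights per 252.4 lb of glass in full precision, as given in the problem or the answer.
Oxide masses out of the charge:
  Na2O: 49.98·0.3067 + 21.40·0.4333 = 24.60 lb
  Li2O: 21.27·0.3993 = 8.493 lb
  SiO2: 175.9·0.6333 = 111.4 lb
  B2O3: 49.98·0.6933 = 34.65 lb
  MgO: 175.9·0.3170 + 36.25·0.4822 = 73.24 lb
LOI: 21.27·0.6007 + 175.9·0.04970 + 21.40·0.5667 + 36.25·0.5178 = 52.42 lb
Resulting glass, batch − LOI: 304.8 − 52.42 = 252.4 lb (consistent with Σ oxide mass)
each oxide over glass, ×100, is wt %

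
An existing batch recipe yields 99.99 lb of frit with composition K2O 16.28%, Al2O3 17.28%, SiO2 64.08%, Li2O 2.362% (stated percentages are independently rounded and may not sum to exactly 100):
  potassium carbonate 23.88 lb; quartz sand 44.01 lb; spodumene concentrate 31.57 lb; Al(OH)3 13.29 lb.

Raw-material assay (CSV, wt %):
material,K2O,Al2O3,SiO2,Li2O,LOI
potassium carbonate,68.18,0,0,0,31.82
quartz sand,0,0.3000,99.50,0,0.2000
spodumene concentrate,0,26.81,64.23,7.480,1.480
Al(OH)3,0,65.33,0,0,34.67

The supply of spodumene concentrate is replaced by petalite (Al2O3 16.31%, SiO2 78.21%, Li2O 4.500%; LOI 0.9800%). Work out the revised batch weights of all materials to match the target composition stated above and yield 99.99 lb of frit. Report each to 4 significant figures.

Revised batch per 99.99 lb frit:
  potassium carbonate: 23.88 lb
  quartz sand: 23.14 lb
  petalite: 52.48 lb
  Al(OH)3: 13.24 lb
Total batch = 112.7 lb; LOI loss = 12.75 lb

All internal work keeps full precision at every stage — working values are printed rounded off to 4 significant figures as written — every reported figure sees exactly one rounding. Derived quantities (the totals, net glass mass, yield, the four compositions, LOI) are re-derived at exact precision starting from the weights on 99.99 lb of glass, exactly as shown in question or answer.
Target oxide masses per 99.99 lb frit:
  K2O: 16.28% × 99.99 = 16.28 lb
  Al2O3: 17.28% × 99.99 = 17.28 lb
  SiO2: 64.08% × 99.99 = 64.07 lb
  Li2O: 2.362% × 99.99 = 2.362 lb
Sums-versus-targets review given the weights on record, relative to the basis at hand (summed amounts equal target values once rounding is allowed for):
  K2O: 23.88·0.6818 = 16.28 lb (target 16.28 lb)
  Al2O3: 23.14·0.003000 + 52.48·0.1631 + 13.24·0.6533 = 17.28 lb (target 17.28 lb)
  SiO2: 23.14·0.9950 + 52.48·0.7821 = 64.07 lb (target 64.07 lb)
  Li2O: 52.48·0.04500 = 2.362 lb (target 2.362 lb)
Glass-mass closure: total batch − LOI = 99.99 lb (oxide target masses add up to 99.99 lb; with the basis standing at 99.99 lb — gaps are rounding artifacts).
Summing the batch: Σ batch = 112.7 lb; the LOI term Σ batch·LOI equals 12.75 lb; yield = glass ÷ total batch = 88.69%.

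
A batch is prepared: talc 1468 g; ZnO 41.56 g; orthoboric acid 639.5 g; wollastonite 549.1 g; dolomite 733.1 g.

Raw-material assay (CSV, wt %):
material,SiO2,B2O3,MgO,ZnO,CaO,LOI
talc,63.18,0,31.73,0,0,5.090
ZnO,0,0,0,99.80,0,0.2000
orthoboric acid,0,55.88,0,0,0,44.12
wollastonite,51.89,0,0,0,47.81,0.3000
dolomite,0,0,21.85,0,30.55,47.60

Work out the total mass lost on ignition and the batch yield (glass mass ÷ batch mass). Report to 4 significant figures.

LOI loss = 707.6 g; glass = 2724 g; yield = 79.38%

All arithmetic carries full precision through the solve; mid-chain values are printed, rounded to four significant digits, in the printout — every reported number takes exactly one rounding — all derived quantities are re-derived starting from the weights at 2724 g of glass at full precision (yield, LOI, net glass mass, five oxide percentages, totals) as set out in the problem or the answer.
Per-material ignition loss:
  talc: 1468 × 0.05090 = 74.72 g
  ZnO: 41.56 × 0.002000 = 0.08312 g
  orthoboric acid: 639.5 × 0.4412 = 282.1 g
  wollastonite: 549.1 × 0.003000 = 1.647 g
  dolomite: 733.1 × 0.4760 = 349.0 g
Total LOI = 707.6 g
Glass = batch − LOI = 3431 − 707.6 = 2724 g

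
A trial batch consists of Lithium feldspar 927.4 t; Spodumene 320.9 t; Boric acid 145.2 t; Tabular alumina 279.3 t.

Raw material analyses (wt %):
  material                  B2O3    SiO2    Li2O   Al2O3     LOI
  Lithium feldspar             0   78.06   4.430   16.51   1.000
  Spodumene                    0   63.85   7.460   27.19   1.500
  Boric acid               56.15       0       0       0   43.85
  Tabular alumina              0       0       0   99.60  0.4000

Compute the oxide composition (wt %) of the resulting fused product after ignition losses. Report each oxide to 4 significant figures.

Glass mass = 1594 t (batch 1673 − LOI 78.87).
Composition: B2O3 5.115%, SiO2 58.27%, Li2O 4.079%, Al2O3 32.53%

Values along the way are printed (rounded to four significant figures) at each printed step. Each numeric step runs at full precision at every stage. Each reported figure undergoes a single rounding; derived quantities (four oxide percentages, net glass mass, LOI, totals, the yield) are re-derived from the batch weights per 1594 t of glass at full float precision, as quoted within question or answer.
Per-oxide mass from batch:
  B2O3: 145.2·0.5615 = 81.53 t
  SiO2: 927.4·0.7806 + 320.9·0.6385 = 928.8 t
  Li2O: 927.4·0.04430 + 320.9·0.07460 = 65.02 t
  Al2O3: 927.4·0.1651 + 320.9·0.2719 + 279.3·0.9960 = 518.5 t
LOI: 927.4·0.01000 + 320.9·0.01500 + 145.2·0.4385 + 279.3·0.004000 = 78.87 t
The glass mass, total less LOI, = 1673 − 78.87 = 1594 t (= the summed oxide contributions)
wt % = 100 × oxide mass / glass mass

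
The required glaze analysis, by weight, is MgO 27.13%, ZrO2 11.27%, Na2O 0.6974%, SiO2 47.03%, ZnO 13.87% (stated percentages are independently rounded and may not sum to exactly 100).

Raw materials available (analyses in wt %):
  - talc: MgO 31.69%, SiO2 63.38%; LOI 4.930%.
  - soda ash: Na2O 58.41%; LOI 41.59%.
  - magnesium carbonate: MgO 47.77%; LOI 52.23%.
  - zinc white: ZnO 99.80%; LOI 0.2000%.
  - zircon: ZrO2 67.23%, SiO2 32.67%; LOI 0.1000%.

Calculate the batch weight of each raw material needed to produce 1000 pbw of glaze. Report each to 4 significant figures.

All arithmetic keeps full precision all the way through. Mid-chain values are printed rounded to four significant figures in the printout — every reported value is rounded just once — the derived quantities, including the totals, ignition loss, five oxide percentages, net glass mass, yield, are computed using the weight values on 1000 pbw of glass at full precision, as set out in the question or the answer.
Target masses of each oxide per 1000 pbw glaze:
  MgO: 27.13% × 1000 = 271.3 pbw
  ZrO2: 11.27% × 1000 = 112.7 pbw
  Na2O: 0.6974% × 1000 = 6.974 pbw
  SiO2: 47.03% × 1000 = 470.3 pbw
  ZnO: 13.87% × 1000 = 138.7 pbw
Balance tally, oxide-wise, on the weights just shown, against the basis in use (every target is met by its sum once rounding is allowed for):
  MgO: 655.6·0.3169 + 133.0·0.4777 = 271.3 pbw (target 271.3 pbw)
  ZrO2: 167.6·0.6723 = 112.7 pbw (target 112.7 pbw)
  Na2O: 11.94·0.5841 = 6.974 pbw (target 6.974 pbw)
  SiO2: 655.6·0.6338 + 167.6·0.3267 = 470.3 pbw (target 470.3 pbw)
  ZnO: 139.0·0.9980 = 138.7 pbw (target 138.7 pbw)
Auditing the glass mass value: Σ batch − LOI loss = 999.9 pbw (oxide target masses add up to 1000 pbw; the stated basis being 1000 pbw — deltas are rounding alone).
Batch total: Σ batch = 1107 pbw; loss to ignition Σ batch·LOI = 107.2 pbw; the yield ratio, glass ÷ batch: 90.32%.

Batch per 1000 pbw glaze:
  talc: 655.6 pbw
  soda ash: 11.94 pbw
  magnesium carbonate: 133.0 pbw
  zinc white: 139.0 pbw
  zircon: 167.6 pbw
Total batch = 1107 pbw; LOI loss = 107.2 pbw; yield = 90.32%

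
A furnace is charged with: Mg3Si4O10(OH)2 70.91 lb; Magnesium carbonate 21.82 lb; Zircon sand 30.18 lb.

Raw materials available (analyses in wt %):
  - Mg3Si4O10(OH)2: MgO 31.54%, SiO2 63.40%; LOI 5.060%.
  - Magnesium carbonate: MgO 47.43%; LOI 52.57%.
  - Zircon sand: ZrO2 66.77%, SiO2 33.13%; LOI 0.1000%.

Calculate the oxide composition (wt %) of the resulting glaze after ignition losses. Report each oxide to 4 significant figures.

Mid-chain values are shown (rounded to 4 significant figures) between the steps — all internal work carries full float precision in all steps — exactly one rounding lands on every reported number. Derived quantities, which include ignition loss, the yield, the totals, glass mass, three oxide percentages, are re-derived in full float precision, exactly as shown in the problem or answer text, using the weight values at 107.8 lb of glass.
Delivered oxide masses:
  MgO: 70.91·0.3154 + 21.82·0.4743 = 32.71 lb
  ZrO2: 30.18·0.6677 = 20.15 lb
  SiO2: 70.91·0.6340 + 30.18·0.3313 = 54.96 lb
LOI: 70.91·0.05060 + 21.82·0.5257 + 30.18·0.001000 = 15.09 lb
The glass mass, total less LOI, = 122.9 − 15.09 = 107.8 lb (the oxide masses sum to this)
wt %: oxide over glass, times 100

Glass mass = 107.8 lb (batch 122.9 − LOI 15.09).
Composition: MgO 30.34%, ZrO2 18.69%, SiO2 50.97%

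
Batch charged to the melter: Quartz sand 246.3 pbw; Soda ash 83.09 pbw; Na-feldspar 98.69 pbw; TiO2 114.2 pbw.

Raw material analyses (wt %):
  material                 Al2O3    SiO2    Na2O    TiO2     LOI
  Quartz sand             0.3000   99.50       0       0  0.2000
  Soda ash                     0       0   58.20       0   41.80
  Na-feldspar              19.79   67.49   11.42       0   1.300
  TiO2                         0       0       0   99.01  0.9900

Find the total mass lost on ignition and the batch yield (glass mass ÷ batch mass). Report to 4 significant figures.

LOI loss = 37.64 pbw; glass = 504.6 pbw; yield = 93.06%

The intermediate values are shown rounded to four significant figures in the working. Full precision is carried through every step; exactly one rounding goes into every reported result. Derived quantities are rebuilt at full precision (LOI, yield, the four compositions, the totals, glass mass) starting from the weights on 504.6 pbw of glass as written in problem or answer.
LOI of each material in turn:
  Quartz sand: 246.3 × 0.002000 = 0.4926 pbw
  Soda ash: 83.09 × 0.4180 = 34.73 pbw
  Na-feldspar: 98.69 × 0.01300 = 1.283 pbw
  TiO2: 114.2 × 0.009900 = 1.131 pbw
Total LOI = 37.64 pbw
Glass = batch − LOI = 542.3 − 37.64 = 504.6 pbw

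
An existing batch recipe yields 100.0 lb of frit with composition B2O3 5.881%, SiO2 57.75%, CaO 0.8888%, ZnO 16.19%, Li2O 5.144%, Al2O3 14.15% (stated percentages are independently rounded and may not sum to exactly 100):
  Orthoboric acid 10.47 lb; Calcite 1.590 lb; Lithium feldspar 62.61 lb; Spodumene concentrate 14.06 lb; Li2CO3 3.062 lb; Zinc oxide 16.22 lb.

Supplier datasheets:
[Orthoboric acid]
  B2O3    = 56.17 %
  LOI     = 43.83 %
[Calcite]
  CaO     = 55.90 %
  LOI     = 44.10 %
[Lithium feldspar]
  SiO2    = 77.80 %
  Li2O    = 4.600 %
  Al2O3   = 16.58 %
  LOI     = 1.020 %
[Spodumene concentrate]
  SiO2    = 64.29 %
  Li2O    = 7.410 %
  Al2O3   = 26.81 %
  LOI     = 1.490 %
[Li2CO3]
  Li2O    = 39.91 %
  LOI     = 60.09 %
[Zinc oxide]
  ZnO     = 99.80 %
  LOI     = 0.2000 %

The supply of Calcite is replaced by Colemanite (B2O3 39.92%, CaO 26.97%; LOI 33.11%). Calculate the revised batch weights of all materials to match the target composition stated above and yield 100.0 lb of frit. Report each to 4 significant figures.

Revised batch per 100.0 lb frit:
  Orthoboric acid: 8.128 lb
  Colemanite: 3.296 lb
  Lithium feldspar: 62.61 lb
  Spodumene concentrate: 14.06 lb
  Li2CO3: 3.062 lb
  Zinc oxide: 16.22 lb
Total batch = 107.4 lb; LOI loss = 7.374 lb

Every computation runs at exact precision in all steps — mid-chain values are printed (rounded to four significant figures) within the worked lines. Exactly one rounding goes into every reported figure. All derived quantities are carried at full float precision (yield, ignition loss, totals, glass mass, six oxide percentages) from the weighed amounts per 100.0 lb of glass exactly as shown in the problem or answer text.
The oxide mass targets at 100.0 lb frit:
  B2O3: 5.881% × 100.0 = 5.881 lb
  SiO2: 57.75% × 100.0 = 57.75 lb
  CaO: 0.8888% × 100.0 = 0.8888 lb
  ZnO: 16.19% × 100.0 = 16.19 lb
  Li2O: 5.144% × 100.0 = 5.144 lb
  Al2O3: 14.15% × 100.0 = 14.15 lb
Balance tally, oxide-wise, working from each reported weight, relative to the basis at hand (summed amounts equal target values up to rounding of the answer):
  B2O3: 8.128·0.5617 + 3.296·0.3992 = 5.881 lb (target 5.881 lb)
  SiO2: 62.61·0.7780 + 14.06·0.6429 = 57.75 lb (target 57.75 lb)
  CaO: 3.296·0.2697 = 0.8889 lb (target 0.8888 lb)
  ZnO: 16.22·0.9980 = 16.19 lb (target 16.19 lb)
  Li2O: 62.61·0.04600 + 14.06·0.07410 + 3.062·0.3991 = 5.144 lb (target 5.144 lb)
  Al2O3: 62.61·0.1658 + 14.06·0.2681 = 14.15 lb (target 14.15 lb)
Mass balance on the glass: batch Σ − ignition loss = 100.0 lb (summing oxide targets gives 100.0 lb; stated basis 100.0 lb — deltas are rounding alone).
Batch total: Σ batch = 107.4 lb; loss to ignition Σ batch·LOI = 7.374 lb; the yield ratio, glass ÷ batch: 93.13%.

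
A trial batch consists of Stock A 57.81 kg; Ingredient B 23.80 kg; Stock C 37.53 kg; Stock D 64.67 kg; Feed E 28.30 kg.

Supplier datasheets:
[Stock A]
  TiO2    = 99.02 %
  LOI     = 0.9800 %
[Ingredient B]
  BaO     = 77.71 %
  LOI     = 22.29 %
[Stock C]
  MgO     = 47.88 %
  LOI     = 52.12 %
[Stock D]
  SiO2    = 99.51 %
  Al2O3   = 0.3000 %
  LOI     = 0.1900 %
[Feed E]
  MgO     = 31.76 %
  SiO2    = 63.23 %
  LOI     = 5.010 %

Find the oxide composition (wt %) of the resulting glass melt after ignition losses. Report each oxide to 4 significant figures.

The intermediate values appear with 4-significant-figure rounding in the printout; the whole derivation keeps exact precision at each step — every reported value is rounded exactly once; the derived quantities, including totals, glass mass, the yield, ignition loss, the five compositions, are re-derived from the weighed amounts on 185.1 kg of glass at full float precision exactly as shown in the question or the answer.
What the batch supplies per oxide:
  TiO2: 57.81·0.9902 = 57.24 kg
  MgO: 37.53·0.4788 + 28.30·0.3176 = 26.96 kg
  SiO2: 64.67·0.9951 + 28.30·0.6323 = 82.25 kg
  BaO: 23.80·0.7771 = 18.49 kg
  Al2O3: 64.67·0.003000 = 0.1940 kg
LOI: 57.81·0.009800 + 23.80·0.2229 + 37.53·0.5212 + 64.67·0.001900 + 28.30·0.05010 = 26.97 kg
Resulting glass, batch − LOI: 212.1 − 26.97 = 185.1 kg (matching Σ of the oxides)
each wt % is 100 × oxide ÷ glass

Glass mass = 185.1 kg (batch 212.1 − LOI 26.97).
Composition: TiO2 30.92%, MgO 14.56%, SiO2 44.43%, BaO 9.990%, Al2O3 0.1048%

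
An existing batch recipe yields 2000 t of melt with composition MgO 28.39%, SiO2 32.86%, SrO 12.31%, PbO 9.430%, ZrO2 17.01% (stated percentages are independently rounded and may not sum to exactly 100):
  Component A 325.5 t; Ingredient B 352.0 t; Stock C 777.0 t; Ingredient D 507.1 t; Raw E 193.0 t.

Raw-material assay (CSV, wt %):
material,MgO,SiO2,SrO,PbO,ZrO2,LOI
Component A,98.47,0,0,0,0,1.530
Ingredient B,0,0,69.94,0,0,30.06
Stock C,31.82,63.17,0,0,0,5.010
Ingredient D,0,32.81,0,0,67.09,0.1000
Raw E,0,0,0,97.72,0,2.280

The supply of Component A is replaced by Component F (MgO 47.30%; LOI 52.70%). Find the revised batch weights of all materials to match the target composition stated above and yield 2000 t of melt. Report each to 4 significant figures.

Every computation runs at full precision at every stage — in-progress results are printed, with 4-significant-digit rounding, across the worked steps; exactly one rounding lands on every reported value. All derived quantities (the five compositions, the totals, glass mass, ignition loss, the yield) are rebuilt at full precision starting from the weights per 2000 t of glass as written in either problem or answer.
The oxide mass targets at 2000 t melt:
  MgO: 28.39% × 2000 = 567.8 t
  SiO2: 32.86% × 2000 = 657.2 t
  SrO: 12.31% × 2000 = 246.2 t
  PbO: 9.430% × 2000 = 188.6 t
  ZrO2: 17.01% × 2000 = 340.2 t
Balance tally, oxide-wise, per the reported batch figures, against the basis in use (sum by sum, the targets are met within answer rounding):
  MgO: 677.7·0.4730 + 777.0·0.3182 = 567.8 t (target 567.8 t)
  SiO2: 777.0·0.6317 + 507.1·0.3281 = 657.2 t (target 657.2 t)
  SrO: 352.0·0.6994 = 246.2 t (target 246.2 t)
  PbO: 193.0·0.9772 = 188.6 t (target 188.6 t)
  ZrO2: 507.1·0.6709 = 340.2 t (target 340.2 t)
Glass mass check: batch Σ − ignition loss = 2000 t (oxide target masses add up to 2000 t; basis as stated: 2000 t — a pure rounding effect).
Batch grand total — Σ batch = 2507 t; Σ batch·LOI gives LOI loss = 506.8 t; glass ÷ batch gives a yield of 79.78%.

Revised batch per 2000 t melt:
  Component F: 677.7 t
  Ingredient B: 352.0 t
  Stock C: 777.0 t
  Ingredient D: 507.1 t
  Raw E: 193.0 t
Total batch = 2507 t; LOI loss = 506.8 t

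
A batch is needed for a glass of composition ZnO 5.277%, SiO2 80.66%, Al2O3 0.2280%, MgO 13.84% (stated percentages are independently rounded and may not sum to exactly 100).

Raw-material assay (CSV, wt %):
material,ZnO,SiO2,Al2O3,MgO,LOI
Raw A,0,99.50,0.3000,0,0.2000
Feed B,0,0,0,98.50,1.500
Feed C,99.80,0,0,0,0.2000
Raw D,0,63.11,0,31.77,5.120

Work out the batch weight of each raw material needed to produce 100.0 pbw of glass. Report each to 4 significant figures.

Intermediates are shown with 4-significant-digit rounding in the working; all internal work maintains full precision in every operation. Every reported figure is rounded a single time — the derived quantities are computed in exact precision (net glass mass, the totals, yield, the four compositions, ignition loss) from the batch weights per 100.0 pbw of glass, as given in either problem or answer.
Per-oxide target masses for 100.0 pbw glass:
  ZnO: 5.277% × 100.0 = 5.277 pbw
  SiO2: 80.66% × 100.0 = 80.66 pbw
  Al2O3: 0.2280% × 100.0 = 0.2280 pbw
  MgO: 13.84% × 100.0 = 13.84 pbw
Checking each oxide sum per the reported batch figures, against the basis in use (oxide sums agree with the targets once rounding is allowed for):
  ZnO: 5.288·0.9980 = 5.277 pbw (target 5.277 pbw)
  SiO2: 76.00·0.9950 + 7.986·0.6311 = 80.66 pbw (target 80.66 pbw)
  Al2O3: 76.00·0.003000 = 0.2280 pbw (target 0.2280 pbw)
  MgO: 11.47·0.9850 + 7.986·0.3177 = 13.84 pbw (target 13.84 pbw)
Consistency of the glass mass: batch Σ − ignition loss = 100.0 pbw (oxide target masses add up to 100.0 pbw; against the stated basis, 100.0 pbw — deltas are rounding alone).
Batch total: Σ batch = 100.7 pbw; LOI loss = Σ batch·LOI = 0.7435 pbw; yield = glass ÷ total batch = 99.26%.

Batch per 100.0 pbw glass:
  Raw A: 76.00 pbw
  Feed B: 11.47 pbw
  Feed C: 5.288 pbw
  Raw D: 7.986 pbw
Total batch = 100.7 pbw; LOI loss = 0.7435 pbw; yield = 99.26%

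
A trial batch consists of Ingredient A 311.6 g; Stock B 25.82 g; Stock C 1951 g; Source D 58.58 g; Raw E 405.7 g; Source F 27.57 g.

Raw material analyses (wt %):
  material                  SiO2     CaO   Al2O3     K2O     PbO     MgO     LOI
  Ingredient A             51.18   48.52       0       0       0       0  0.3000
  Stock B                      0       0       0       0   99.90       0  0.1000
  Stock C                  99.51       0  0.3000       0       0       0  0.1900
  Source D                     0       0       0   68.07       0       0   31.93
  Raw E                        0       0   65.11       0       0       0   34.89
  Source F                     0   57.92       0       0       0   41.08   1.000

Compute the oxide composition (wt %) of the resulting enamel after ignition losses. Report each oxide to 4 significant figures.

Glass mass = 2615 g (batch 2780 − LOI 165.2).
Composition: SiO2 80.34%, CaO 6.392%, Al2O3 10.32%, K2O 1.525%, PbO 0.9864%, MgO 0.4331%

All arithmetic holds exact precision in all steps; intermediates are displayed, with 4-significant-figure rounding, at each printed step; every reported figure is rounded only once — all derived quantities, which include six oxide percentages, the totals, ignition loss, net glass mass, the yield, are recomputed at full precision, exactly as shown in the question or the answer, from the batch weights per 2615 g of glass.
Oxide-by-oxide delivered mass:
  SiO2: 311.6·0.5118 + 1951·0.9951 = 2101 g
  CaO: 311.6·0.4852 + 27.57·0.5792 = 167.2 g
  Al2O3: 1951·0.003000 + 405.7·0.6511 = 270.0 g
  K2O: 58.58·0.6807 = 39.88 g
  PbO: 25.82·0.9990 = 25.79 g
  MgO: 27.57·0.4108 = 11.33 g
LOI: 311.6·0.003000 + 25.82·0.001000 + 1951·0.001900 + 58.58·0.3193 + 405.7·0.3489 + 27.57·0.01000 = 165.2 g
batch − LOI leaves glass = 2780 − 165.2 = 2615 g (matching Σ of the oxides)
percent by weight: oxide/glass ×100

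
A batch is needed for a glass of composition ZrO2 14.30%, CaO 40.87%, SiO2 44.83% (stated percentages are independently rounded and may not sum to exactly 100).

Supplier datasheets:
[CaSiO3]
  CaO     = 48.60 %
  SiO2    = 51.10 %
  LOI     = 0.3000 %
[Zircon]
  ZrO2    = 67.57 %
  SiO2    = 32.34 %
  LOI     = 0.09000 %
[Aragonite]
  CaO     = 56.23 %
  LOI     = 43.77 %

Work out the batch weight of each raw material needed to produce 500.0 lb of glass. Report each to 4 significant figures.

The whole derivation maintains exact precision end to end. In-progress results are printed rounded off to 4 significant digits when written out — a single rounding completes each reported figure. All derived quantities, which include ignition loss, the three compositions, net glass mass, the totals, yield, are recomputed in exact precision, precisely as stated by the question or the answer, from the batch weights for 500.0 lb of glass.
Per-oxide target masses for 500.0 lb glass:
  ZrO2: 14.30% × 500.0 = 71.50 lb
  CaO: 40.87% × 500.0 = 204.4 lb
  SiO2: 44.83% × 500.0 = 224.2 lb
Per-oxide balance check using the reported weights, versus the basis set out (oxide sums agree with the targets within answer rounding):
  ZrO2: 105.8·0.6757 = 71.49 lb (target 71.50 lb)
  CaO: 371.7·0.4860 + 42.17·0.5623 = 204.4 lb (target 204.4 lb)
  SiO2: 371.7·0.5110 + 105.8·0.3234 = 224.2 lb (target 224.2 lb)
Glass-mass sanity pass: total batch − LOI = 500.0 lb (the Σ of target masses is 500.0 lb; stated basis 500.0 lb — rounding explains the deltas).
Batch grand total — Σ batch = 519.7 lb; ignition loss, Σ(batch × LOI) = 19.67 lb; glass ÷ batch gives a yield of 96.22%.

Batch per 500.0 lb glass:
  CaSiO3: 371.7 lb
  Zircon: 105.8 lb
  Aragonite: 42.17 lb
Total batch = 519.7 lb; LOI loss = 19.67 lb; yield = 96.22%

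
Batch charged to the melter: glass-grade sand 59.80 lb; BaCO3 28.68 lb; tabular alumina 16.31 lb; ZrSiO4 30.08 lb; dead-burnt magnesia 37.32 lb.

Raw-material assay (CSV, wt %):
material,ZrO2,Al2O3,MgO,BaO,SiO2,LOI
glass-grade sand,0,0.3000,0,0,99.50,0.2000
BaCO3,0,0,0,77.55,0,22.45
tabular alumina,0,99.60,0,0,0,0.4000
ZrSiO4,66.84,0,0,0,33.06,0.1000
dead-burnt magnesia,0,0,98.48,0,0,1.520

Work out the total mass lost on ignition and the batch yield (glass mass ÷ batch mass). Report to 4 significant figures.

The intermediate values are printed (rounded to four significant digits) at each printed step; all arithmetic carries full precision end to end; exactly one rounding lands on every reported result. Derived quantities are recomputed from the weighed amounts at 165.0 lb of glass at full precision (LOI, five oxide percentages, glass mass, yield, the totals), as they appear in problem or answer.
Ignition loss by material:
  glass-grade sand: 59.80 × 0.002000 = 0.1196 lb
  BaCO3: 28.68 × 0.2245 = 6.439 lb
  tabular alumina: 16.31 × 0.004000 = 0.06524 lb
  ZrSiO4: 30.08 × 0.001000 = 0.03008 lb
  dead-burnt magnesia: 37.32 × 0.01520 = 0.5673 lb
Total LOI = 7.221 lb
Glass = batch − LOI = 172.2 − 7.221 = 165.0 lb

LOI loss = 7.221 lb; glass = 165.0 lb; yield = 95.81%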